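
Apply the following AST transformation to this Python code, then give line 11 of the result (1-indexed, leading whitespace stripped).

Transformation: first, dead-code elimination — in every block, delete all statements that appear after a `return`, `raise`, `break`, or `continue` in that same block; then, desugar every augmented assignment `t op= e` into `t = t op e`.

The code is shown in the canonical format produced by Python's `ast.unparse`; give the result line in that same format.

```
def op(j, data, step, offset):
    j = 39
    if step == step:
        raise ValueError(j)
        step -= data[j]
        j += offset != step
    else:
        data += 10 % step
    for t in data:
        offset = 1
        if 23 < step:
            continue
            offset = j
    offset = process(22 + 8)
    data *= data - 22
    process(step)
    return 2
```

Transformed code:
def op(j, data, step, offset):
    j = 39
    if step == step:
        raise ValueError(j)
    else:
        data = data + 10 % step
    for t in data:
        offset = 1
        if 23 < step:
            continue
    offset = process(22 + 8)
    data = data * (data - 22)
    process(step)
    return 2

offset = process(22 + 8)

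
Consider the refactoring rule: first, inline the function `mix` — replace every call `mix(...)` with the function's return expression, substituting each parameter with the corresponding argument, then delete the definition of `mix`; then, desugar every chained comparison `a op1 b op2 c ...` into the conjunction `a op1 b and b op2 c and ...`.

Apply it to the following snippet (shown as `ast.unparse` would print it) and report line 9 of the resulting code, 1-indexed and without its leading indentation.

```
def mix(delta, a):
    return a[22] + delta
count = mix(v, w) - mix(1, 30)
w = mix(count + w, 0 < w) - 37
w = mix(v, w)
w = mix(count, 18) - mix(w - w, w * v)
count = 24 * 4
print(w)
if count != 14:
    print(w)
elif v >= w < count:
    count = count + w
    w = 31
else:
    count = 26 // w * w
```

Transformed code:
count = w[22] + v - (30[22] + 1)
w = (0 < w)[22] + (count + w) - 37
w = w[22] + v
w = 18[22] + count - ((w * v)[22] + (w - w))
count = 24 * 4
print(w)
if count != 14:
    print(w)
elif v >= w and w < count:
    count = count + w
    w = 31
else:
    count = 26 // w * w

elif v >= w and w < count:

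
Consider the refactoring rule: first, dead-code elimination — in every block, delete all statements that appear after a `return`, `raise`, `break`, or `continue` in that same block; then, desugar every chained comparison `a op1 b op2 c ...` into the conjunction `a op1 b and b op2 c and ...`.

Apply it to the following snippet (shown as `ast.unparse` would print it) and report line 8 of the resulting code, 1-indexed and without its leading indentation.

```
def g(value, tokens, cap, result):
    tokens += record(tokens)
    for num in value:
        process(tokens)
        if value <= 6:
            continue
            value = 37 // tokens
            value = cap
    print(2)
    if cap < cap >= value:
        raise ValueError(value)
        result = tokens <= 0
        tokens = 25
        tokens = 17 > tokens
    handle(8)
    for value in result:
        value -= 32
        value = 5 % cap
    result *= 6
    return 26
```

if cap < cap and cap >= value:

Transformed code:
def g(value, tokens, cap, result):
    tokens += record(tokens)
    for num in value:
        process(tokens)
        if value <= 6:
            continue
    print(2)
    if cap < cap and cap >= value:
        raise ValueError(value)
    handle(8)
    for value in result:
        value -= 32
        value = 5 % cap
    result *= 6
    return 26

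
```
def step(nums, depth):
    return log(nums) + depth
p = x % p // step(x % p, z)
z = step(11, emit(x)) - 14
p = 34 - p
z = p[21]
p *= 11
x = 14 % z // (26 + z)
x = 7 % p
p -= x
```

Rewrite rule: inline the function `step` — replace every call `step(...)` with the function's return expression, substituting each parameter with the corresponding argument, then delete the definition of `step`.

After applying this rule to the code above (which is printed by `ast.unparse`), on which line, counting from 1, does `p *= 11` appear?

Transformed code:
p = x % p // (log(x % p) + z)
z = log(11) + emit(x) - 14
p = 34 - p
z = p[21]
p *= 11
x = 14 % z // (26 + z)
x = 7 % p
p -= x

5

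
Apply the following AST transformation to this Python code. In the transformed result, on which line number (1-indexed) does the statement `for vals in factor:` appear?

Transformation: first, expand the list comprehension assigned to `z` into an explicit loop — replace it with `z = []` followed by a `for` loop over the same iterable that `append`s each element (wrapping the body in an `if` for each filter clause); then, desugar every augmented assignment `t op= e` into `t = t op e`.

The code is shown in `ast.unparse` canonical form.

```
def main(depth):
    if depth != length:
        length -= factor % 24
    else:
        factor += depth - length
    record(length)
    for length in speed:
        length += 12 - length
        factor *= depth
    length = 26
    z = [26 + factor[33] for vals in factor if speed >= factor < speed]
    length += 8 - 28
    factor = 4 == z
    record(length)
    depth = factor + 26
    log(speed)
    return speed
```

Transformed code:
def main(depth):
    if depth != length:
        length = length - factor % 24
    else:
        factor = factor + (depth - length)
    record(length)
    for length in speed:
        length = length + (12 - length)
        factor = factor * depth
    length = 26
    z = []
    for vals in factor:
        if speed >= factor < speed:
            z.append(26 + factor[33])
    length = length + (8 - 28)
    factor = 4 == z
    record(length)
    depth = factor + 26
    log(speed)
    return speed

12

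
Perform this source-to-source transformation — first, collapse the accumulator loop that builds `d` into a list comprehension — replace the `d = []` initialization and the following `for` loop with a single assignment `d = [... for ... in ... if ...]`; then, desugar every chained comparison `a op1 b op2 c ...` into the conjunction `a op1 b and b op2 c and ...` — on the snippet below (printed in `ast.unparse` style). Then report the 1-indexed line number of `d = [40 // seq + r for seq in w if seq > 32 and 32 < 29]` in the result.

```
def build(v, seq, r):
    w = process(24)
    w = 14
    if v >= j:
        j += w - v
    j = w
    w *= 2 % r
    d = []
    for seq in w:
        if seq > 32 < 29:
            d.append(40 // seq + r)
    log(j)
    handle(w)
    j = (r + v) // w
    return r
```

Transformed code:
def build(v, seq, r):
    w = process(24)
    w = 14
    if v >= j:
        j += w - v
    j = w
    w *= 2 % r
    d = [40 // seq + r for seq in w if seq > 32 and 32 < 29]
    log(j)
    handle(w)
    j = (r + v) // w
    return r

8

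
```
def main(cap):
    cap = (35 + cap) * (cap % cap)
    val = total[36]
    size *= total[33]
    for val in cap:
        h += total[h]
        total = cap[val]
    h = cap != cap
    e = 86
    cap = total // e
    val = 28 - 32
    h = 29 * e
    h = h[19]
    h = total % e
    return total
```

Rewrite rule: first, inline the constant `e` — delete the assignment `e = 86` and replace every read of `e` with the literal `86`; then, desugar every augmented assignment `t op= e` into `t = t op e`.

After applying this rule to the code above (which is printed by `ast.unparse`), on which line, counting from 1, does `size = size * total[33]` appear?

Transformed code:
def main(cap):
    cap = (35 + cap) * (cap % cap)
    val = total[36]
    size = size * total[33]
    for val in cap:
        h = h + total[h]
        total = cap[val]
    h = cap != cap
    cap = total // 86
    val = 28 - 32
    h = 29 * 86
    h = h[19]
    h = total % 86
    return total

4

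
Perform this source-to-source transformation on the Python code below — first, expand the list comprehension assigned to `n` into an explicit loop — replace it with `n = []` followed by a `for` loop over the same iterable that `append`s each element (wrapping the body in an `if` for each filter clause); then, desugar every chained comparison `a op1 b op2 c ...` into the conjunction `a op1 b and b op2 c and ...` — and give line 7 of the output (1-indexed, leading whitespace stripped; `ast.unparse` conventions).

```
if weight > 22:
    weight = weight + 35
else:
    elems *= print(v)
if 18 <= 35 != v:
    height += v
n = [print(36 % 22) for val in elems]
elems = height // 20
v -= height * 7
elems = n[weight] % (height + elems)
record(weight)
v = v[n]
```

Transformed code:
if weight > 22:
    weight = weight + 35
else:
    elems *= print(v)
if 18 <= 35 and 35 != v:
    height += v
n = []
for val in elems:
    n.append(print(36 % 22))
elems = height // 20
v -= height * 7
elems = n[weight] % (height + elems)
record(weight)
v = v[n]

n = []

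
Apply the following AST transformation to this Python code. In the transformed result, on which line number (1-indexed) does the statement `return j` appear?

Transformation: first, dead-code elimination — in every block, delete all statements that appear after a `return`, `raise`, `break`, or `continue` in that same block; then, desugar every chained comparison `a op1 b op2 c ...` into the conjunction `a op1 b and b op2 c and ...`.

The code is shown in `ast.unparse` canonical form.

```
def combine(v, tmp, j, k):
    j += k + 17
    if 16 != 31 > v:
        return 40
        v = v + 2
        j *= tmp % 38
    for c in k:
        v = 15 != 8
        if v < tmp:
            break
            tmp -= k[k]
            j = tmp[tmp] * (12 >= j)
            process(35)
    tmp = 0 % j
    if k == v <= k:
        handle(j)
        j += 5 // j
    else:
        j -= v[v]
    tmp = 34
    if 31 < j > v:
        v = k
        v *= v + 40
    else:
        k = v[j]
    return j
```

Transformed code:
def combine(v, tmp, j, k):
    j += k + 17
    if 16 != 31 and 31 > v:
        return 40
    for c in k:
        v = 15 != 8
        if v < tmp:
            break
    tmp = 0 % j
    if k == v and v <= k:
        handle(j)
        j += 5 // j
    else:
        j -= v[v]
    tmp = 34
    if 31 < j and j > v:
        v = k
        v *= v + 40
    else:
        k = v[j]
    return j

21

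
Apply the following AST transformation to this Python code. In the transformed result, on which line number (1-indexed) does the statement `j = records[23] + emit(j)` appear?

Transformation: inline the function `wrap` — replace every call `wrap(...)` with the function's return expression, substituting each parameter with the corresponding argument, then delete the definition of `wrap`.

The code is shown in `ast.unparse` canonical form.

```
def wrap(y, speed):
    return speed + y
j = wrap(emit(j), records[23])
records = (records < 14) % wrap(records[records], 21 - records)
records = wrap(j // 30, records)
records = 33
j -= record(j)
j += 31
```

Transformed code:
j = records[23] + emit(j)
records = (records < 14) % (21 - records + records[records])
records = records + j // 30
records = 33
j -= record(j)
j += 31

1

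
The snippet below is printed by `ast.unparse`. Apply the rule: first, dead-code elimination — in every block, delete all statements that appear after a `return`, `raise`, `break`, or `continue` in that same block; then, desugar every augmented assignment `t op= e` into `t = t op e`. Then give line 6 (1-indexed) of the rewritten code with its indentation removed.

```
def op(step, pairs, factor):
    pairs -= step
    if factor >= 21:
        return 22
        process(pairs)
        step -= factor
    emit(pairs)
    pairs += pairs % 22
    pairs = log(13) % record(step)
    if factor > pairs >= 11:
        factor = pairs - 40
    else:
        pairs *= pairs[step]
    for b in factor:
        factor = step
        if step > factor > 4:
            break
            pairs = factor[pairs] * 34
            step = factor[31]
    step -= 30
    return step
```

Transformed code:
def op(step, pairs, factor):
    pairs = pairs - step
    if factor >= 21:
        return 22
    emit(pairs)
    pairs = pairs + pairs % 22
    pairs = log(13) % record(step)
    if factor > pairs >= 11:
        factor = pairs - 40
    else:
        pairs = pairs * pairs[step]
    for b in factor:
        factor = step
        if step > factor > 4:
            break
    step = step - 30
    return step

pairs = pairs + pairs % 22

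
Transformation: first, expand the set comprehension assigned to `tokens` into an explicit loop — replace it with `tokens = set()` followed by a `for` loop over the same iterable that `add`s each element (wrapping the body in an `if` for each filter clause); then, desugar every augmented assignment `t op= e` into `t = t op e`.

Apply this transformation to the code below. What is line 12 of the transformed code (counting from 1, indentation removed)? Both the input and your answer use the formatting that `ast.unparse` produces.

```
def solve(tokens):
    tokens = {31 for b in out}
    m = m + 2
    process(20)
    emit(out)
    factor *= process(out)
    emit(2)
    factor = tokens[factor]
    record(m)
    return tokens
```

return tokens

Transformed code:
def solve(tokens):
    tokens = set()
    for b in out:
        tokens.add(31)
    m = m + 2
    process(20)
    emit(out)
    factor = factor * process(out)
    emit(2)
    factor = tokens[factor]
    record(m)
    return tokens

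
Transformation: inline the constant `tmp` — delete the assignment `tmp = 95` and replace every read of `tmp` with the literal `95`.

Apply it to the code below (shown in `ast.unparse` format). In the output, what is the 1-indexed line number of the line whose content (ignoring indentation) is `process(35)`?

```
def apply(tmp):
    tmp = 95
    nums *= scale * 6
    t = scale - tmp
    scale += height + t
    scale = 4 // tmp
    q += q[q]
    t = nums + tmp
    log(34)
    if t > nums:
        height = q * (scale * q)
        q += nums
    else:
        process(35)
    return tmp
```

Transformed code:
def apply(tmp):
    nums *= scale * 6
    t = scale - 95
    scale += height + t
    scale = 4 // 95
    q += q[q]
    t = nums + 95
    log(34)
    if t > nums:
        height = q * (scale * q)
        q += nums
    else:
        process(35)
    return 95

13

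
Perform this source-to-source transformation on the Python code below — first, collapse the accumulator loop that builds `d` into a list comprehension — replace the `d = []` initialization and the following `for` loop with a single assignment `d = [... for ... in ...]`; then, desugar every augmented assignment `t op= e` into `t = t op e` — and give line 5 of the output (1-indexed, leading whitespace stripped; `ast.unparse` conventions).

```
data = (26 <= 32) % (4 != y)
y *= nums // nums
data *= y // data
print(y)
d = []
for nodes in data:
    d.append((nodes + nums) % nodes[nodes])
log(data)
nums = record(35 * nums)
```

Transformed code:
data = (26 <= 32) % (4 != y)
y = y * (nums // nums)
data = data * (y // data)
print(y)
d = [(nodes + nums) % nodes[nodes] for nodes in data]
log(data)
nums = record(35 * nums)

d = [(nodes + nums) % nodes[nodes] for nodes in data]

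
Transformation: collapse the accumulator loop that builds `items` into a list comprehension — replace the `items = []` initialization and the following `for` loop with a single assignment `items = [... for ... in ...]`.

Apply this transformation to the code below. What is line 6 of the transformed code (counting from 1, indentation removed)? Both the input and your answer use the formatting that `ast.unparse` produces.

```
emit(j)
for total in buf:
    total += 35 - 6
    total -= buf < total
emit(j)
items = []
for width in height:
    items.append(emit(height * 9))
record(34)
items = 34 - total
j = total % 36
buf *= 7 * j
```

Transformed code:
emit(j)
for total in buf:
    total += 35 - 6
    total -= buf < total
emit(j)
items = [emit(height * 9) for width in height]
record(34)
items = 34 - total
j = total % 36
buf *= 7 * j

items = [emit(height * 9) for width in height]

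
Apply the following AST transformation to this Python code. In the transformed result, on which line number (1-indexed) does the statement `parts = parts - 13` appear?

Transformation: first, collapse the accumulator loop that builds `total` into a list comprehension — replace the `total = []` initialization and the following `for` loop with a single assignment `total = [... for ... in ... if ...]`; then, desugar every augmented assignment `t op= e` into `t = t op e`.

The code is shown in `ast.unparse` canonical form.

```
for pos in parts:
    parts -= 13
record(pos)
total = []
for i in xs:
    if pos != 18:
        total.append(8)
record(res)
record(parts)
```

Transformed code:
for pos in parts:
    parts = parts - 13
record(pos)
total = [8 for i in xs if pos != 18]
record(res)
record(parts)

2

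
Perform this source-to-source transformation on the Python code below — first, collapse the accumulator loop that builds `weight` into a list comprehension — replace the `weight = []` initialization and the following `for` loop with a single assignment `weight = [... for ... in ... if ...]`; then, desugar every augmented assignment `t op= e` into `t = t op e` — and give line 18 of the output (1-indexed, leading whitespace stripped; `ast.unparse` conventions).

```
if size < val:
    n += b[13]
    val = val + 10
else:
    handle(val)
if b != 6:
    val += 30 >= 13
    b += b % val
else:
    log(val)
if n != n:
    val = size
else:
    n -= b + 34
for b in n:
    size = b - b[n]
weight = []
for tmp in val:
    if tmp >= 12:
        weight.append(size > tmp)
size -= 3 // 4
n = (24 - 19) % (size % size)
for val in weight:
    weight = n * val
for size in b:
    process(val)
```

Transformed code:
if size < val:
    n = n + b[13]
    val = val + 10
else:
    handle(val)
if b != 6:
    val = val + (30 >= 13)
    b = b + b % val
else:
    log(val)
if n != n:
    val = size
else:
    n = n - (b + 34)
for b in n:
    size = b - b[n]
weight = [size > tmp for tmp in val if tmp >= 12]
size = size - 3 // 4
n = (24 - 19) % (size % size)
for val in weight:
    weight = n * val
for size in b:
    process(val)

size = size - 3 // 4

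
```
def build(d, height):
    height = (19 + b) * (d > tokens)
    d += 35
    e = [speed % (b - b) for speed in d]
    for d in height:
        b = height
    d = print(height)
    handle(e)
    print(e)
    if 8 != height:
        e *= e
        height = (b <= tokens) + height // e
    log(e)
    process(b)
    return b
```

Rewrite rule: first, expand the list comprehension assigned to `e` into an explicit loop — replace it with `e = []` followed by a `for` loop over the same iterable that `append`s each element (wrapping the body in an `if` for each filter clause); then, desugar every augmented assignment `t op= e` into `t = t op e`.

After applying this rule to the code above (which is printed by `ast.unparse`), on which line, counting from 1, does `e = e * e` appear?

Transformed code:
def build(d, height):
    height = (19 + b) * (d > tokens)
    d = d + 35
    e = []
    for speed in d:
        e.append(speed % (b - b))
    for d in height:
        b = height
    d = print(height)
    handle(e)
    print(e)
    if 8 != height:
        e = e * e
        height = (b <= tokens) + height // e
    log(e)
    process(b)
    return b

13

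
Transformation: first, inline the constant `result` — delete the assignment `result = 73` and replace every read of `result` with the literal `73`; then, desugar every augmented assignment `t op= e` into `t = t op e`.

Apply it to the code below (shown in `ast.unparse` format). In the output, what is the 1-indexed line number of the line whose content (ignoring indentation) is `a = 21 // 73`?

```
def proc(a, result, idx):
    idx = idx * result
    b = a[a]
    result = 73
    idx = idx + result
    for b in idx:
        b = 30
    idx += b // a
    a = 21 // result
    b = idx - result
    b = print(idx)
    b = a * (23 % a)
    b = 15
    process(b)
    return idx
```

Transformed code:
def proc(a, result, idx):
    idx = idx * 73
    b = a[a]
    idx = idx + 73
    for b in idx:
        b = 30
    idx = idx + b // a
    a = 21 // 73
    b = idx - 73
    b = print(idx)
    b = a * (23 % a)
    b = 15
    process(b)
    return idx

8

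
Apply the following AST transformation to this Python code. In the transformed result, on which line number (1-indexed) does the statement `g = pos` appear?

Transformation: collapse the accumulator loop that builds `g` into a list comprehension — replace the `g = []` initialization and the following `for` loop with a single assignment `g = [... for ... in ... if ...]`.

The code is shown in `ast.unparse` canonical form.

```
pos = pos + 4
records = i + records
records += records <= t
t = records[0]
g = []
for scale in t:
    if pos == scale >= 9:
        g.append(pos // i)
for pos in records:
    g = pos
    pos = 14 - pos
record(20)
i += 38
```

7

Transformed code:
pos = pos + 4
records = i + records
records += records <= t
t = records[0]
g = [pos // i for scale in t if pos == scale >= 9]
for pos in records:
    g = pos
    pos = 14 - pos
record(20)
i += 38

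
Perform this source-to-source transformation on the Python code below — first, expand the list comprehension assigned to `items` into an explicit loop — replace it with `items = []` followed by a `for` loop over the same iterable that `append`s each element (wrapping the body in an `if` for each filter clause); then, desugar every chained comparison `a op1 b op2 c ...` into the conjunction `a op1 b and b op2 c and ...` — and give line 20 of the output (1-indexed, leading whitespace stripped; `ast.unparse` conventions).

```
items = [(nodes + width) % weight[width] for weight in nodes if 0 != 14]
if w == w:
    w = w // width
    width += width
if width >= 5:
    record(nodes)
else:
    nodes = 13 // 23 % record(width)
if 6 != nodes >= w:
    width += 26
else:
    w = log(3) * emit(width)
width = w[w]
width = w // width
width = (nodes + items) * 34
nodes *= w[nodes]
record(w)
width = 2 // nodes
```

Transformed code:
items = []
for weight in nodes:
    if 0 != 14:
        items.append((nodes + width) % weight[width])
if w == w:
    w = w // width
    width += width
if width >= 5:
    record(nodes)
else:
    nodes = 13 // 23 % record(width)
if 6 != nodes and nodes >= w:
    width += 26
else:
    w = log(3) * emit(width)
width = w[w]
width = w // width
width = (nodes + items) * 34
nodes *= w[nodes]
record(w)
width = 2 // nodes

record(w)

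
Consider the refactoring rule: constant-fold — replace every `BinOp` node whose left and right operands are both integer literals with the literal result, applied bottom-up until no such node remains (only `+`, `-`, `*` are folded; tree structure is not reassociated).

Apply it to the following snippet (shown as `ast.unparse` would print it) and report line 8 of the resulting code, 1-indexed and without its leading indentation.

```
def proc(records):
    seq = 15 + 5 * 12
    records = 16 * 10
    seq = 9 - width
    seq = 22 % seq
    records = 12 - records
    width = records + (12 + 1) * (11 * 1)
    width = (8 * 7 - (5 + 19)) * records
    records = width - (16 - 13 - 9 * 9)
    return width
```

width = 32 * records

Transformed code:
def proc(records):
    seq = 75
    records = 160
    seq = 9 - width
    seq = 22 % seq
    records = 12 - records
    width = records + 143
    width = 32 * records
    records = width - -78
    return width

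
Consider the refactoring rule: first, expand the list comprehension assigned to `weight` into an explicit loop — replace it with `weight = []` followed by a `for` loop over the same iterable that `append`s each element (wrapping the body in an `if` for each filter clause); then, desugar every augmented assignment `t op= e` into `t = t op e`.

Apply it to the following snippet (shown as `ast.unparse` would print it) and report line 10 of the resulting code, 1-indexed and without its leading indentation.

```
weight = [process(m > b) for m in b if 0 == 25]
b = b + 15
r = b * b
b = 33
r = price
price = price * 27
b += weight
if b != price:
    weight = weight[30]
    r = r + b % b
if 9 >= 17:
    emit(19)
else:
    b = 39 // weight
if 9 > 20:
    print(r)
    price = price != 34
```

Transformed code:
weight = []
for m in b:
    if 0 == 25:
        weight.append(process(m > b))
b = b + 15
r = b * b
b = 33
r = price
price = price * 27
b = b + weight
if b != price:
    weight = weight[30]
    r = r + b % b
if 9 >= 17:
    emit(19)
else:
    b = 39 // weight
if 9 > 20:
    print(r)
    price = price != 34

b = b + weight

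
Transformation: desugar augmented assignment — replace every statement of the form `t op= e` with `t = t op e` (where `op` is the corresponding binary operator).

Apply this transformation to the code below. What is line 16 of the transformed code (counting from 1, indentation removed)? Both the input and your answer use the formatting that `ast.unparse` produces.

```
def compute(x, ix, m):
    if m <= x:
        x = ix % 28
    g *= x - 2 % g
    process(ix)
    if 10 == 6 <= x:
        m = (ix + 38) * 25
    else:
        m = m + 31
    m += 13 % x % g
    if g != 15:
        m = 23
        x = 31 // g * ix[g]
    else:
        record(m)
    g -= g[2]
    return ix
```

g = g - g[2]

Transformed code:
def compute(x, ix, m):
    if m <= x:
        x = ix % 28
    g = g * (x - 2 % g)
    process(ix)
    if 10 == 6 <= x:
        m = (ix + 38) * 25
    else:
        m = m + 31
    m = m + 13 % x % g
    if g != 15:
        m = 23
        x = 31 // g * ix[g]
    else:
        record(m)
    g = g - g[2]
    return ix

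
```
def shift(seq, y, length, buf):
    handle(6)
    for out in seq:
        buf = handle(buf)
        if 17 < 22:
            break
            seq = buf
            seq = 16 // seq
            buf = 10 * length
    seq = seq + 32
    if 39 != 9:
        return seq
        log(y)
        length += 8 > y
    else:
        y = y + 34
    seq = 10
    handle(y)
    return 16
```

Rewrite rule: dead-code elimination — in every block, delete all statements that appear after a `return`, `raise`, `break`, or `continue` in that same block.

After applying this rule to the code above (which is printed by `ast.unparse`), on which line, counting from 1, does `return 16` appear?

14

Transformed code:
def shift(seq, y, length, buf):
    handle(6)
    for out in seq:
        buf = handle(buf)
        if 17 < 22:
            break
    seq = seq + 32
    if 39 != 9:
        return seq
    else:
        y = y + 34
    seq = 10
    handle(y)
    return 16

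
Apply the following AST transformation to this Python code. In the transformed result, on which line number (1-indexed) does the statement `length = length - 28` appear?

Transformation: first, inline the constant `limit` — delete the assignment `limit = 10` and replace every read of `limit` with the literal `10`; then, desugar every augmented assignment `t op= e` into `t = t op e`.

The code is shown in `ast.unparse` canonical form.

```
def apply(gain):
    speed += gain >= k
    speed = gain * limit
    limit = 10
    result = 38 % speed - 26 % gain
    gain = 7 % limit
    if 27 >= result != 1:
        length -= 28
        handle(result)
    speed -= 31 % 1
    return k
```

Transformed code:
def apply(gain):
    speed = speed + (gain >= k)
    speed = gain * 10
    result = 38 % speed - 26 % gain
    gain = 7 % 10
    if 27 >= result != 1:
        length = length - 28
        handle(result)
    speed = speed - 31 % 1
    return k

7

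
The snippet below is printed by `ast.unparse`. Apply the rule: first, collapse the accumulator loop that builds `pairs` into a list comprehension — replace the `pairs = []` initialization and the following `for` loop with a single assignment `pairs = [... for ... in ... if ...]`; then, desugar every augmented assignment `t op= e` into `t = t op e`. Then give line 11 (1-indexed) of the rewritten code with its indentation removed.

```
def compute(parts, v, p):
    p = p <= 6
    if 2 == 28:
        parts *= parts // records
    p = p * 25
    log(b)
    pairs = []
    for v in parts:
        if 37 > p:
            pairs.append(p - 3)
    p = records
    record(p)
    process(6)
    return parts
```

Transformed code:
def compute(parts, v, p):
    p = p <= 6
    if 2 == 28:
        parts = parts * (parts // records)
    p = p * 25
    log(b)
    pairs = [p - 3 for v in parts if 37 > p]
    p = records
    record(p)
    process(6)
    return parts

return parts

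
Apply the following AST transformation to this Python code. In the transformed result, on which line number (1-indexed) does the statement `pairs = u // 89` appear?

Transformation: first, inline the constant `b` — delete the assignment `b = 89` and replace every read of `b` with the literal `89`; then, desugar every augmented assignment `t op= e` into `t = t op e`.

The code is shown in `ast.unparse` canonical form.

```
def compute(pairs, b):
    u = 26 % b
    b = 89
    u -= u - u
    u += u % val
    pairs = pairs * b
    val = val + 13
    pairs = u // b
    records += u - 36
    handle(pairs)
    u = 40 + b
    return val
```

7

Transformed code:
def compute(pairs, b):
    u = 26 % 89
    u = u - (u - u)
    u = u + u % val
    pairs = pairs * 89
    val = val + 13
    pairs = u // 89
    records = records + (u - 36)
    handle(pairs)
    u = 40 + 89
    return val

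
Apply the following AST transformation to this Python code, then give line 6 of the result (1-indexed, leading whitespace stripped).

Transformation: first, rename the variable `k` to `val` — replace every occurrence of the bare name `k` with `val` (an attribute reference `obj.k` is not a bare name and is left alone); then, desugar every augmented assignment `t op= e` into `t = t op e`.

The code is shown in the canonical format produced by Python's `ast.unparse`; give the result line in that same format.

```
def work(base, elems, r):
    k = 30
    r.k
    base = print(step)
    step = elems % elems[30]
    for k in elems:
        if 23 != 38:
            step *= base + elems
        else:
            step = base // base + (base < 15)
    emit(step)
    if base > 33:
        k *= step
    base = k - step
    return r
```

for val in elems:

Transformed code:
def work(base, elems, r):
    val = 30
    r.k
    base = print(step)
    step = elems % elems[30]
    for val in elems:
        if 23 != 38:
            step = step * (base + elems)
        else:
            step = base // base + (base < 15)
    emit(step)
    if base > 33:
        val = val * step
    base = val - step
    return r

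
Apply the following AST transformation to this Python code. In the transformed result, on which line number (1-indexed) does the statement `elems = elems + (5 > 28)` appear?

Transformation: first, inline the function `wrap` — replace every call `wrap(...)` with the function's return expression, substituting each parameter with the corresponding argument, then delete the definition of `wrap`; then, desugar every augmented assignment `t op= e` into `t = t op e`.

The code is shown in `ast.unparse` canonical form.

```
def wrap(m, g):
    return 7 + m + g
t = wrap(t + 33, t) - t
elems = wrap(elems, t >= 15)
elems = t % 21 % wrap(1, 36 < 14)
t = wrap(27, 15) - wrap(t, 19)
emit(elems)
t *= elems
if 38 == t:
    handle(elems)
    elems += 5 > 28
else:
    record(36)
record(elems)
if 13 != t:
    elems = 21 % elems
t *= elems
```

Transformed code:
t = 7 + (t + 33) + t - t
elems = 7 + elems + (t >= 15)
elems = t % 21 % (7 + 1 + (36 < 14))
t = 7 + 27 + 15 - (7 + t + 19)
emit(elems)
t = t * elems
if 38 == t:
    handle(elems)
    elems = elems + (5 > 28)
else:
    record(36)
record(elems)
if 13 != t:
    elems = 21 % elems
t = t * elems

9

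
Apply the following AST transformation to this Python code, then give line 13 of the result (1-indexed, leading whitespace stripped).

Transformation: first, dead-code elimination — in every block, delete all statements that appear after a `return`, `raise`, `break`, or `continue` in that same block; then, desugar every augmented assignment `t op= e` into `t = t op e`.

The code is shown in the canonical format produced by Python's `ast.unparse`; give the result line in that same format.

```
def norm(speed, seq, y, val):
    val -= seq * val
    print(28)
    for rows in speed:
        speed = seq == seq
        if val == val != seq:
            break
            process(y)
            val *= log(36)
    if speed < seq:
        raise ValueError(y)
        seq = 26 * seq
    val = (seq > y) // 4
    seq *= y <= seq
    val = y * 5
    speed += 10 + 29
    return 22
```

Transformed code:
def norm(speed, seq, y, val):
    val = val - seq * val
    print(28)
    for rows in speed:
        speed = seq == seq
        if val == val != seq:
            break
    if speed < seq:
        raise ValueError(y)
    val = (seq > y) // 4
    seq = seq * (y <= seq)
    val = y * 5
    speed = speed + (10 + 29)
    return 22

speed = speed + (10 + 29)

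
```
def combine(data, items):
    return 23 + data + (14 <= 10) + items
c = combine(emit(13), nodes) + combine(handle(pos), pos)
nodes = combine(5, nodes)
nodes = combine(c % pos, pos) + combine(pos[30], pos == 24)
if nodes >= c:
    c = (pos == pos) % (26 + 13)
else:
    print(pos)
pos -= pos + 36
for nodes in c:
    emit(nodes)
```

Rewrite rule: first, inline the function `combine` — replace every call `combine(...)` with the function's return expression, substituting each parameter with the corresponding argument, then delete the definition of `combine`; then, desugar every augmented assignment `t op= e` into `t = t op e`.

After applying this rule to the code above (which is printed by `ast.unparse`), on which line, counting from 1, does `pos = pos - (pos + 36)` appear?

Transformed code:
c = 23 + emit(13) + (14 <= 10) + nodes + (23 + handle(pos) + (14 <= 10) + pos)
nodes = 23 + 5 + (14 <= 10) + nodes
nodes = 23 + c % pos + (14 <= 10) + pos + (23 + pos[30] + (14 <= 10) + (pos == 24))
if nodes >= c:
    c = (pos == pos) % (26 + 13)
else:
    print(pos)
pos = pos - (pos + 36)
for nodes in c:
    emit(nodes)

8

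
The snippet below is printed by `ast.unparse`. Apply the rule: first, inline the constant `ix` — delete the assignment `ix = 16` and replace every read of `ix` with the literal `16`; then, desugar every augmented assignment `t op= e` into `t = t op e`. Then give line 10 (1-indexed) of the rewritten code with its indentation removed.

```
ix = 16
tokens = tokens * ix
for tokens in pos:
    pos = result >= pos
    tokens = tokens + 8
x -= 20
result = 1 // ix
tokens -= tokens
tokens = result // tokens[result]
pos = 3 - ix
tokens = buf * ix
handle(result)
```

tokens = buf * 16

Transformed code:
tokens = tokens * 16
for tokens in pos:
    pos = result >= pos
    tokens = tokens + 8
x = x - 20
result = 1 // 16
tokens = tokens - tokens
tokens = result // tokens[result]
pos = 3 - 16
tokens = buf * 16
handle(result)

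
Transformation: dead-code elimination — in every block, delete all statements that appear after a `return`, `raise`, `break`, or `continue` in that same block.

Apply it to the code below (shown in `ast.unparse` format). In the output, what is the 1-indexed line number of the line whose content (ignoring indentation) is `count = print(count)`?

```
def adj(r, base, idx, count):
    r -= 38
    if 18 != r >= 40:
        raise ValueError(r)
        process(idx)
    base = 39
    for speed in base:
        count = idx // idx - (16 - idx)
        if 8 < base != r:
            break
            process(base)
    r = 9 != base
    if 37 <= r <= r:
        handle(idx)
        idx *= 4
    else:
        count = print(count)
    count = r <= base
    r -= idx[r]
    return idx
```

15

Transformed code:
def adj(r, base, idx, count):
    r -= 38
    if 18 != r >= 40:
        raise ValueError(r)
    base = 39
    for speed in base:
        count = idx // idx - (16 - idx)
        if 8 < base != r:
            break
    r = 9 != base
    if 37 <= r <= r:
        handle(idx)
        idx *= 4
    else:
        count = print(count)
    count = r <= base
    r -= idx[r]
    return idx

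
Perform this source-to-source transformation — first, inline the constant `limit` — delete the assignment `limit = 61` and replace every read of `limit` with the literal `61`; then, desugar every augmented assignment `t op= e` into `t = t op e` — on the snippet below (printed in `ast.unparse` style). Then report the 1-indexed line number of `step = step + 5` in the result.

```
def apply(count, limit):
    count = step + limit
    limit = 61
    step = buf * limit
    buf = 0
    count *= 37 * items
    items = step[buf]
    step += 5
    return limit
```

Transformed code:
def apply(count, limit):
    count = step + 61
    step = buf * 61
    buf = 0
    count = count * (37 * items)
    items = step[buf]
    step = step + 5
    return 61

7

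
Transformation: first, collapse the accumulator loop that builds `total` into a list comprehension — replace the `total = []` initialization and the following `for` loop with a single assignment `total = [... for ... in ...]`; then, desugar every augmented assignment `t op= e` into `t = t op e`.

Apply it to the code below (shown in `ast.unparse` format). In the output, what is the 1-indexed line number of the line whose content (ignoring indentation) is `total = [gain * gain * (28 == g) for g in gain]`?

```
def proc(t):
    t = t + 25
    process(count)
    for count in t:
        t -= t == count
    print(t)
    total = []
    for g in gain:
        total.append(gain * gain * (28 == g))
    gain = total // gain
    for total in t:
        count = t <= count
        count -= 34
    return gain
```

Transformed code:
def proc(t):
    t = t + 25
    process(count)
    for count in t:
        t = t - (t == count)
    print(t)
    total = [gain * gain * (28 == g) for g in gain]
    gain = total // gain
    for total in t:
        count = t <= count
        count = count - 34
    return gain

7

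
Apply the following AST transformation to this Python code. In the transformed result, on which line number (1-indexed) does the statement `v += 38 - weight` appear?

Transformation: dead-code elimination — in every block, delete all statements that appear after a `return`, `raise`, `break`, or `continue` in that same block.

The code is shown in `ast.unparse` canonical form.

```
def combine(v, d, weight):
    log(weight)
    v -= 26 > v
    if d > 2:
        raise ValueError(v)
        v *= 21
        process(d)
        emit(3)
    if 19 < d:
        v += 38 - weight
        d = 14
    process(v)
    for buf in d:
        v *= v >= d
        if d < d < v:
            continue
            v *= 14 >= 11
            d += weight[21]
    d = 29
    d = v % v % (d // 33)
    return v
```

7

Transformed code:
def combine(v, d, weight):
    log(weight)
    v -= 26 > v
    if d > 2:
        raise ValueError(v)
    if 19 < d:
        v += 38 - weight
        d = 14
    process(v)
    for buf in d:
        v *= v >= d
        if d < d < v:
            continue
    d = 29
    d = v % v % (d // 33)
    return v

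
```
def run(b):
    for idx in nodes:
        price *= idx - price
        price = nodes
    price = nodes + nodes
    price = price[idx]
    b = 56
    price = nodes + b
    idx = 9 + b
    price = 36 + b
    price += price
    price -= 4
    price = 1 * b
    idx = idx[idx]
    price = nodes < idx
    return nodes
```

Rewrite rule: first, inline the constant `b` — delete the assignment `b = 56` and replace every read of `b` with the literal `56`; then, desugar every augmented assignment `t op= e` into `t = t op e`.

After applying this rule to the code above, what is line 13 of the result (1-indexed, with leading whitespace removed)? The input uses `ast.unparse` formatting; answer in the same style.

Transformed code:
def run(b):
    for idx in nodes:
        price = price * (idx - price)
        price = nodes
    price = nodes + nodes
    price = price[idx]
    price = nodes + 56
    idx = 9 + 56
    price = 36 + 56
    price = price + price
    price = price - 4
    price = 1 * 56
    idx = idx[idx]
    price = nodes < idx
    return nodes

idx = idx[idx]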